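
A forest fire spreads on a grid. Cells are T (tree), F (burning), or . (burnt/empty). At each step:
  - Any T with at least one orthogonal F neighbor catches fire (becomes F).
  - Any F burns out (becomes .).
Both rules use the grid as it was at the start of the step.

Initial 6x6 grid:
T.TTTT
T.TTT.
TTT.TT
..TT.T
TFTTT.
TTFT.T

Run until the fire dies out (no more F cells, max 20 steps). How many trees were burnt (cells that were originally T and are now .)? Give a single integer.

Answer: 24

Derivation:
Step 1: +4 fires, +2 burnt (F count now 4)
Step 2: +3 fires, +4 burnt (F count now 3)
Step 3: +3 fires, +3 burnt (F count now 3)
Step 4: +2 fires, +3 burnt (F count now 2)
Step 5: +3 fires, +2 burnt (F count now 3)
Step 6: +3 fires, +3 burnt (F count now 3)
Step 7: +3 fires, +3 burnt (F count now 3)
Step 8: +2 fires, +3 burnt (F count now 2)
Step 9: +1 fires, +2 burnt (F count now 1)
Step 10: +0 fires, +1 burnt (F count now 0)
Fire out after step 10
Initially T: 25, now '.': 35
Total burnt (originally-T cells now '.'): 24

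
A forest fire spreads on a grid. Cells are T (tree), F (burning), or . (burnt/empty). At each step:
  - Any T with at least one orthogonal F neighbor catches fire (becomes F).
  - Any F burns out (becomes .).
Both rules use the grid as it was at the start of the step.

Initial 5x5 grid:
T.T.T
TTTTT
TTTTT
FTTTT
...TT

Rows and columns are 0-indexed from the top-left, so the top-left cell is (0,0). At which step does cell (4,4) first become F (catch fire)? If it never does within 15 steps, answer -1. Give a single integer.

Step 1: cell (4,4)='T' (+2 fires, +1 burnt)
Step 2: cell (4,4)='T' (+3 fires, +2 burnt)
Step 3: cell (4,4)='T' (+4 fires, +3 burnt)
Step 4: cell (4,4)='T' (+4 fires, +4 burnt)
Step 5: cell (4,4)='F' (+4 fires, +4 burnt)
  -> target ignites at step 5
Step 6: cell (4,4)='.' (+1 fires, +4 burnt)
Step 7: cell (4,4)='.' (+1 fires, +1 burnt)
Step 8: cell (4,4)='.' (+0 fires, +1 burnt)
  fire out at step 8

5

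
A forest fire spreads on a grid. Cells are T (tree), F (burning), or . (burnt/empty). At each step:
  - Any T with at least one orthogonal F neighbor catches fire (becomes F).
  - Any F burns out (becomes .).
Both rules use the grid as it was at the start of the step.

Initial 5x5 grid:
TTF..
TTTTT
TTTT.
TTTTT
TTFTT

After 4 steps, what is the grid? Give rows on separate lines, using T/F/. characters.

Step 1: 5 trees catch fire, 2 burn out
  TF...
  TTFTT
  TTTT.
  TTFTT
  TF.FT
Step 2: 8 trees catch fire, 5 burn out
  F....
  TF.FT
  TTFT.
  TF.FT
  F...F
Step 3: 6 trees catch fire, 8 burn out
  .....
  F...F
  TF.F.
  F...F
  .....
Step 4: 1 trees catch fire, 6 burn out
  .....
  .....
  F....
  .....
  .....

.....
.....
F....
.....
.....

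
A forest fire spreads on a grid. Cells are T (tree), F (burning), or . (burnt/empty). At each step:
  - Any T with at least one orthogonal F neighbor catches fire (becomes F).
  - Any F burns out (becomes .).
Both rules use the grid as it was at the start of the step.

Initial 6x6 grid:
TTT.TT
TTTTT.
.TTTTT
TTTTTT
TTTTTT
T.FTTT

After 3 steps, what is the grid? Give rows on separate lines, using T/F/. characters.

Step 1: 2 trees catch fire, 1 burn out
  TTT.TT
  TTTTT.
  .TTTTT
  TTTTTT
  TTFTTT
  T..FTT
Step 2: 4 trees catch fire, 2 burn out
  TTT.TT
  TTTTT.
  .TTTTT
  TTFTTT
  TF.FTT
  T...FT
Step 3: 6 trees catch fire, 4 burn out
  TTT.TT
  TTTTT.
  .TFTTT
  TF.FTT
  F...FT
  T....F

TTT.TT
TTTTT.
.TFTTT
TF.FTT
F...FT
T....F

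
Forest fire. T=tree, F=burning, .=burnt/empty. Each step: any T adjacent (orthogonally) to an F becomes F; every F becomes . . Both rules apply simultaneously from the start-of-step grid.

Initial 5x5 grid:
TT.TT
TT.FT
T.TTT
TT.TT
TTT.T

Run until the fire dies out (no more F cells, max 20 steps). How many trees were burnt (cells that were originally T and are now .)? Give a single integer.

Step 1: +3 fires, +1 burnt (F count now 3)
Step 2: +4 fires, +3 burnt (F count now 4)
Step 3: +1 fires, +4 burnt (F count now 1)
Step 4: +1 fires, +1 burnt (F count now 1)
Step 5: +0 fires, +1 burnt (F count now 0)
Fire out after step 5
Initially T: 19, now '.': 15
Total burnt (originally-T cells now '.'): 9

Answer: 9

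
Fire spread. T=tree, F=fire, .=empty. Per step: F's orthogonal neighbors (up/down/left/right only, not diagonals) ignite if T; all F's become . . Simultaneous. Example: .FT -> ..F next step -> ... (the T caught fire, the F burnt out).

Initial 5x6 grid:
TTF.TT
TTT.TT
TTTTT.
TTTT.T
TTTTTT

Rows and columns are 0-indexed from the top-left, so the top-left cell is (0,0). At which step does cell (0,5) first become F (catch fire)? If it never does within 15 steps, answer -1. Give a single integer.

Step 1: cell (0,5)='T' (+2 fires, +1 burnt)
Step 2: cell (0,5)='T' (+3 fires, +2 burnt)
Step 3: cell (0,5)='T' (+4 fires, +3 burnt)
Step 4: cell (0,5)='T' (+5 fires, +4 burnt)
Step 5: cell (0,5)='T' (+4 fires, +5 burnt)
Step 6: cell (0,5)='T' (+4 fires, +4 burnt)
Step 7: cell (0,5)='F' (+2 fires, +4 burnt)
  -> target ignites at step 7
Step 8: cell (0,5)='.' (+1 fires, +2 burnt)
Step 9: cell (0,5)='.' (+0 fires, +1 burnt)
  fire out at step 9

7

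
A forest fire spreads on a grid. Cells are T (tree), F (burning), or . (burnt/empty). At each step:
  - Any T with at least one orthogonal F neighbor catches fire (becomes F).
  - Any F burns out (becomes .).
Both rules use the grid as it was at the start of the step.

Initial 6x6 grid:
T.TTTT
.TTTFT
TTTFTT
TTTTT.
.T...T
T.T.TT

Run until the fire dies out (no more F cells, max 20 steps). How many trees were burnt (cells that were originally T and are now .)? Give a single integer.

Step 1: +6 fires, +2 burnt (F count now 6)
Step 2: +7 fires, +6 burnt (F count now 7)
Step 3: +4 fires, +7 burnt (F count now 4)
Step 4: +2 fires, +4 burnt (F count now 2)
Step 5: +0 fires, +2 burnt (F count now 0)
Fire out after step 5
Initially T: 25, now '.': 30
Total burnt (originally-T cells now '.'): 19

Answer: 19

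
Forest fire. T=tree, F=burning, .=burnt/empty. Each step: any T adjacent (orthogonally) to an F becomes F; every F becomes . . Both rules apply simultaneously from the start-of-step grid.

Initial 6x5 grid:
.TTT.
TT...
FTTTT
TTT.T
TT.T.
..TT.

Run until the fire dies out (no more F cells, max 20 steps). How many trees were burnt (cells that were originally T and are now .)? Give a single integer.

Step 1: +3 fires, +1 burnt (F count now 3)
Step 2: +4 fires, +3 burnt (F count now 4)
Step 3: +4 fires, +4 burnt (F count now 4)
Step 4: +2 fires, +4 burnt (F count now 2)
Step 5: +2 fires, +2 burnt (F count now 2)
Step 6: +0 fires, +2 burnt (F count now 0)
Fire out after step 6
Initially T: 18, now '.': 27
Total burnt (originally-T cells now '.'): 15

Answer: 15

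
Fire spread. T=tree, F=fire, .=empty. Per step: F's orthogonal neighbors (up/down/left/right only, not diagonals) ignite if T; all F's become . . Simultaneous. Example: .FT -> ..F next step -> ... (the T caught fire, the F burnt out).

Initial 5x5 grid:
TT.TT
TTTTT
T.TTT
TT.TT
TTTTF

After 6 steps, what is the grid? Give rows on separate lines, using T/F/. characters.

Step 1: 2 trees catch fire, 1 burn out
  TT.TT
  TTTTT
  T.TTT
  TT.TF
  TTTF.
Step 2: 3 trees catch fire, 2 burn out
  TT.TT
  TTTTT
  T.TTF
  TT.F.
  TTF..
Step 3: 3 trees catch fire, 3 burn out
  TT.TT
  TTTTF
  T.TF.
  TT...
  TF...
Step 4: 5 trees catch fire, 3 burn out
  TT.TF
  TTTF.
  T.F..
  TF...
  F....
Step 5: 3 trees catch fire, 5 burn out
  TT.F.
  TTF..
  T....
  F....
  .....
Step 6: 2 trees catch fire, 3 burn out
  TT...
  TF...
  F....
  .....
  .....

TT...
TF...
F....
.....
.....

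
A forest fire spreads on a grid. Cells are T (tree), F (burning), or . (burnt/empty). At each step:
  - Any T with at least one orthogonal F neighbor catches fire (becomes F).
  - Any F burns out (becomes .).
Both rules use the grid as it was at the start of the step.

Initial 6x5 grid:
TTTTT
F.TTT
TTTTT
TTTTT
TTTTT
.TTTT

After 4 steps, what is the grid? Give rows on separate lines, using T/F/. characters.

Step 1: 2 trees catch fire, 1 burn out
  FTTTT
  ..TTT
  FTTTT
  TTTTT
  TTTTT
  .TTTT
Step 2: 3 trees catch fire, 2 burn out
  .FTTT
  ..TTT
  .FTTT
  FTTTT
  TTTTT
  .TTTT
Step 3: 4 trees catch fire, 3 burn out
  ..FTT
  ..TTT
  ..FTT
  .FTTT
  FTTTT
  .TTTT
Step 4: 5 trees catch fire, 4 burn out
  ...FT
  ..FTT
  ...FT
  ..FTT
  .FTTT
  .TTTT

...FT
..FTT
...FT
..FTT
.FTTT
.TTTT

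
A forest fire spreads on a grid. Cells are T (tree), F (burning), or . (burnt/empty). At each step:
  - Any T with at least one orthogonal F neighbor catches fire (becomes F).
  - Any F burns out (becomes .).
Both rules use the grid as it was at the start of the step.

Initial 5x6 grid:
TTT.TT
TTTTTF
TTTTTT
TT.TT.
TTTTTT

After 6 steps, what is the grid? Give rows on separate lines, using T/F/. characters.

Step 1: 3 trees catch fire, 1 burn out
  TTT.TF
  TTTTF.
  TTTTTF
  TT.TT.
  TTTTTT
Step 2: 3 trees catch fire, 3 burn out
  TTT.F.
  TTTF..
  TTTTF.
  TT.TT.
  TTTTTT
Step 3: 3 trees catch fire, 3 burn out
  TTT...
  TTF...
  TTTF..
  TT.TF.
  TTTTTT
Step 4: 5 trees catch fire, 3 burn out
  TTF...
  TF....
  TTF...
  TT.F..
  TTTTFT
Step 5: 5 trees catch fire, 5 burn out
  TF....
  F.....
  TF....
  TT....
  TTTF.F
Step 6: 4 trees catch fire, 5 burn out
  F.....
  ......
  F.....
  TF....
  TTF...

F.....
......
F.....
TF....
TTF...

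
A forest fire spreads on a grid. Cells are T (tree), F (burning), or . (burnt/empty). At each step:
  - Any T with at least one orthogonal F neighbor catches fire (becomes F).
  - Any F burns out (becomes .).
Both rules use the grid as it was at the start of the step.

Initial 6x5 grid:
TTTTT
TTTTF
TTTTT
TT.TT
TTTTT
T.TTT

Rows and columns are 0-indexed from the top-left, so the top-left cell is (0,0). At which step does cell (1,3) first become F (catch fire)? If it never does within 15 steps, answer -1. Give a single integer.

Step 1: cell (1,3)='F' (+3 fires, +1 burnt)
  -> target ignites at step 1
Step 2: cell (1,3)='.' (+4 fires, +3 burnt)
Step 3: cell (1,3)='.' (+5 fires, +4 burnt)
Step 4: cell (1,3)='.' (+5 fires, +5 burnt)
Step 5: cell (1,3)='.' (+5 fires, +5 burnt)
Step 6: cell (1,3)='.' (+3 fires, +5 burnt)
Step 7: cell (1,3)='.' (+1 fires, +3 burnt)
Step 8: cell (1,3)='.' (+1 fires, +1 burnt)
Step 9: cell (1,3)='.' (+0 fires, +1 burnt)
  fire out at step 9

1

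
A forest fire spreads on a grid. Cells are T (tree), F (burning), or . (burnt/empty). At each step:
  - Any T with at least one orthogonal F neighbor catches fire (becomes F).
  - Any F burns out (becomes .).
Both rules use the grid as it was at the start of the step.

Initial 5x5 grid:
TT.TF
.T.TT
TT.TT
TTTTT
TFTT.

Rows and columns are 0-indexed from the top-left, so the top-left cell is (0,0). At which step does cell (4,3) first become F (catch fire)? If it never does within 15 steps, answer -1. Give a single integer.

Step 1: cell (4,3)='T' (+5 fires, +2 burnt)
Step 2: cell (4,3)='F' (+6 fires, +5 burnt)
  -> target ignites at step 2
Step 3: cell (4,3)='.' (+5 fires, +6 burnt)
Step 4: cell (4,3)='.' (+1 fires, +5 burnt)
Step 5: cell (4,3)='.' (+1 fires, +1 burnt)
Step 6: cell (4,3)='.' (+0 fires, +1 burnt)
  fire out at step 6

2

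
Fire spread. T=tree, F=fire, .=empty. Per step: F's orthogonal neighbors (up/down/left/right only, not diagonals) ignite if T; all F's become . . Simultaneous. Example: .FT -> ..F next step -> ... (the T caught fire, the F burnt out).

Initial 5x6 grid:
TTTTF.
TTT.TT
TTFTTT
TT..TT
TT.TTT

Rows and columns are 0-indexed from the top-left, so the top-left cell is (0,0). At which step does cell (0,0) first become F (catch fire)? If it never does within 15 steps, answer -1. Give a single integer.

Step 1: cell (0,0)='T' (+5 fires, +2 burnt)
Step 2: cell (0,0)='T' (+6 fires, +5 burnt)
Step 3: cell (0,0)='T' (+6 fires, +6 burnt)
Step 4: cell (0,0)='F' (+4 fires, +6 burnt)
  -> target ignites at step 4
Step 5: cell (0,0)='.' (+2 fires, +4 burnt)
Step 6: cell (0,0)='.' (+0 fires, +2 burnt)
  fire out at step 6

4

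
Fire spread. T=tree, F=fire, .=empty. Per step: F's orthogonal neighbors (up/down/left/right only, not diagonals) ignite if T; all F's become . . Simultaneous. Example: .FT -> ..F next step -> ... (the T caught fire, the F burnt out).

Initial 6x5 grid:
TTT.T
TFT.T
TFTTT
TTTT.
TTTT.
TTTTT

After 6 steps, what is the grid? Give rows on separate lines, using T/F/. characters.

Step 1: 6 trees catch fire, 2 burn out
  TFT.T
  F.F.T
  F.FTT
  TFTT.
  TTTT.
  TTTTT
Step 2: 6 trees catch fire, 6 burn out
  F.F.T
  ....T
  ...FT
  F.FT.
  TFTT.
  TTTTT
Step 3: 5 trees catch fire, 6 burn out
  ....T
  ....T
  ....F
  ...F.
  F.FT.
  TFTTT
Step 4: 4 trees catch fire, 5 burn out
  ....T
  ....F
  .....
  .....
  ...F.
  F.FTT
Step 5: 2 trees catch fire, 4 burn out
  ....F
  .....
  .....
  .....
  .....
  ...FT
Step 6: 1 trees catch fire, 2 burn out
  .....
  .....
  .....
  .....
  .....
  ....F

.....
.....
.....
.....
.....
....F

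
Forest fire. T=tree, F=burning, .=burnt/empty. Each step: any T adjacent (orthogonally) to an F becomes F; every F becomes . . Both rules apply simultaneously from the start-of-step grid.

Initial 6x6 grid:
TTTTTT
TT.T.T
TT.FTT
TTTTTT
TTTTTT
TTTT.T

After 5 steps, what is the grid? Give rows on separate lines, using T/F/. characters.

Step 1: 3 trees catch fire, 1 burn out
  TTTTTT
  TT.F.T
  TT..FT
  TTTFTT
  TTTTTT
  TTTT.T
Step 2: 5 trees catch fire, 3 burn out
  TTTFTT
  TT...T
  TT...F
  TTF.FT
  TTTFTT
  TTTT.T
Step 3: 8 trees catch fire, 5 burn out
  TTF.FT
  TT...F
  TT....
  TF...F
  TTF.FT
  TTTF.T
Step 4: 7 trees catch fire, 8 burn out
  TF...F
  TT....
  TF....
  F.....
  TF...F
  TTF..T
Step 5: 6 trees catch fire, 7 burn out
  F.....
  TF....
  F.....
  ......
  F.....
  TF...F

F.....
TF....
F.....
......
F.....
TF...F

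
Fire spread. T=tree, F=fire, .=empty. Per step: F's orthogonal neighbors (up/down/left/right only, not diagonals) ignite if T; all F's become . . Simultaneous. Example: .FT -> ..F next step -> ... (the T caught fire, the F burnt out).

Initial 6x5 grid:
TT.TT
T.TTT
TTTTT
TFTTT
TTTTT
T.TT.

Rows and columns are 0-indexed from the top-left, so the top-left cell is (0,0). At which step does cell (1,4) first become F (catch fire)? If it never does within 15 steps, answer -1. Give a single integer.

Step 1: cell (1,4)='T' (+4 fires, +1 burnt)
Step 2: cell (1,4)='T' (+5 fires, +4 burnt)
Step 3: cell (1,4)='T' (+7 fires, +5 burnt)
Step 4: cell (1,4)='T' (+5 fires, +7 burnt)
Step 5: cell (1,4)='F' (+3 fires, +5 burnt)
  -> target ignites at step 5
Step 6: cell (1,4)='.' (+1 fires, +3 burnt)
Step 7: cell (1,4)='.' (+0 fires, +1 burnt)
  fire out at step 7

5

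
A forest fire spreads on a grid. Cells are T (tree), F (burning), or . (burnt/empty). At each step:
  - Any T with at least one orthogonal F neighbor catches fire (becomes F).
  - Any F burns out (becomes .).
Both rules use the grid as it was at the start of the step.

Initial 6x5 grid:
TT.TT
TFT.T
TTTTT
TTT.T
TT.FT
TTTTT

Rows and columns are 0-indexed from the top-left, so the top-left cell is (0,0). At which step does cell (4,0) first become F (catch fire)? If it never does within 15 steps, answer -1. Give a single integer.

Step 1: cell (4,0)='T' (+6 fires, +2 burnt)
Step 2: cell (4,0)='T' (+7 fires, +6 burnt)
Step 3: cell (4,0)='T' (+6 fires, +7 burnt)
Step 4: cell (4,0)='F' (+3 fires, +6 burnt)
  -> target ignites at step 4
Step 5: cell (4,0)='.' (+1 fires, +3 burnt)
Step 6: cell (4,0)='.' (+1 fires, +1 burnt)
Step 7: cell (4,0)='.' (+0 fires, +1 burnt)
  fire out at step 7

4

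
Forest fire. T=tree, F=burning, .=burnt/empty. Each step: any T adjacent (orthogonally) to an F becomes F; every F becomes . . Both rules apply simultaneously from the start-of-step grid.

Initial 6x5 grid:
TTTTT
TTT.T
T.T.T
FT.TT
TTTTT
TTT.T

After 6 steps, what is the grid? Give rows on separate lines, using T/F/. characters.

Step 1: 3 trees catch fire, 1 burn out
  TTTTT
  TTT.T
  F.T.T
  .F.TT
  FTTTT
  TTT.T
Step 2: 3 trees catch fire, 3 burn out
  TTTTT
  FTT.T
  ..T.T
  ...TT
  .FTTT
  FTT.T
Step 3: 4 trees catch fire, 3 burn out
  FTTTT
  .FT.T
  ..T.T
  ...TT
  ..FTT
  .FT.T
Step 4: 4 trees catch fire, 4 burn out
  .FTTT
  ..F.T
  ..T.T
  ...TT
  ...FT
  ..F.T
Step 5: 4 trees catch fire, 4 burn out
  ..FTT
  ....T
  ..F.T
  ...FT
  ....F
  ....T
Step 6: 3 trees catch fire, 4 burn out
  ...FT
  ....T
  ....T
  ....F
  .....
  ....F

...FT
....T
....T
....F
.....
....F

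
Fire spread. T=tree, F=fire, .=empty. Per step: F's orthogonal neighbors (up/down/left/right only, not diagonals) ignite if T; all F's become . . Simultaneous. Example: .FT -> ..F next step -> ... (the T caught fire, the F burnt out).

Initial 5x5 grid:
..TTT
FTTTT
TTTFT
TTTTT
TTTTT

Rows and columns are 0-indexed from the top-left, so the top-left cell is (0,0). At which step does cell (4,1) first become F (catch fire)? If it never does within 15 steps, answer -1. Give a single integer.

Step 1: cell (4,1)='T' (+6 fires, +2 burnt)
Step 2: cell (4,1)='T' (+8 fires, +6 burnt)
Step 3: cell (4,1)='T' (+6 fires, +8 burnt)
Step 4: cell (4,1)='F' (+1 fires, +6 burnt)
  -> target ignites at step 4
Step 5: cell (4,1)='.' (+0 fires, +1 burnt)
  fire out at step 5

4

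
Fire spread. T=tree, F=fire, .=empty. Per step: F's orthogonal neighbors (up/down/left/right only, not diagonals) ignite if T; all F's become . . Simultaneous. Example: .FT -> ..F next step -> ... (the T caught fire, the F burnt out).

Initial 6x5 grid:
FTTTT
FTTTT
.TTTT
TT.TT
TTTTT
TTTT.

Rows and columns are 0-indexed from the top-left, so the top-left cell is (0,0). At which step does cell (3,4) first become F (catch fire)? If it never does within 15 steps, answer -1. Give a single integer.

Step 1: cell (3,4)='T' (+2 fires, +2 burnt)
Step 2: cell (3,4)='T' (+3 fires, +2 burnt)
Step 3: cell (3,4)='T' (+4 fires, +3 burnt)
Step 4: cell (3,4)='T' (+5 fires, +4 burnt)
Step 5: cell (3,4)='T' (+5 fires, +5 burnt)
Step 6: cell (3,4)='F' (+4 fires, +5 burnt)
  -> target ignites at step 6
Step 7: cell (3,4)='.' (+2 fires, +4 burnt)
Step 8: cell (3,4)='.' (+0 fires, +2 burnt)
  fire out at step 8

6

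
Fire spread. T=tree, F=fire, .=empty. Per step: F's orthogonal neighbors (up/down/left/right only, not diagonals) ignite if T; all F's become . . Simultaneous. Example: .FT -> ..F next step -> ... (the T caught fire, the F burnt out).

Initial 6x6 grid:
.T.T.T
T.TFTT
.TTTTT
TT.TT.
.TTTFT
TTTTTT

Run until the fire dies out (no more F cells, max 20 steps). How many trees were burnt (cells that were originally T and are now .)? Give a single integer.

Step 1: +8 fires, +2 burnt (F count now 8)
Step 2: +7 fires, +8 burnt (F count now 7)
Step 3: +5 fires, +7 burnt (F count now 5)
Step 4: +2 fires, +5 burnt (F count now 2)
Step 5: +2 fires, +2 burnt (F count now 2)
Step 6: +0 fires, +2 burnt (F count now 0)
Fire out after step 6
Initially T: 26, now '.': 34
Total burnt (originally-T cells now '.'): 24

Answer: 24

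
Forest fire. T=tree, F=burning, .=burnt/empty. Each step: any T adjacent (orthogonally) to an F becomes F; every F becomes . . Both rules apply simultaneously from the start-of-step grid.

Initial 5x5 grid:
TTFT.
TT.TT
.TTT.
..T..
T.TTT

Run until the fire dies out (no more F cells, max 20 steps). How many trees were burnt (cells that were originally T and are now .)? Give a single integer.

Answer: 14

Derivation:
Step 1: +2 fires, +1 burnt (F count now 2)
Step 2: +3 fires, +2 burnt (F count now 3)
Step 3: +4 fires, +3 burnt (F count now 4)
Step 4: +1 fires, +4 burnt (F count now 1)
Step 5: +1 fires, +1 burnt (F count now 1)
Step 6: +1 fires, +1 burnt (F count now 1)
Step 7: +1 fires, +1 burnt (F count now 1)
Step 8: +1 fires, +1 burnt (F count now 1)
Step 9: +0 fires, +1 burnt (F count now 0)
Fire out after step 9
Initially T: 15, now '.': 24
Total burnt (originally-T cells now '.'): 14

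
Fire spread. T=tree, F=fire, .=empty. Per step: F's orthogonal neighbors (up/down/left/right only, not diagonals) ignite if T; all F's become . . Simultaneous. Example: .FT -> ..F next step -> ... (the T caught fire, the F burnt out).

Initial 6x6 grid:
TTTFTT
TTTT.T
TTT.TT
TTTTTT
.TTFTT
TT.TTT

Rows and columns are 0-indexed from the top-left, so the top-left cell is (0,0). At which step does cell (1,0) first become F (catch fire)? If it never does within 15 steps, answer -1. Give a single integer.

Step 1: cell (1,0)='T' (+7 fires, +2 burnt)
Step 2: cell (1,0)='T' (+8 fires, +7 burnt)
Step 3: cell (1,0)='T' (+9 fires, +8 burnt)
Step 4: cell (1,0)='F' (+5 fires, +9 burnt)
  -> target ignites at step 4
Step 5: cell (1,0)='.' (+1 fires, +5 burnt)
Step 6: cell (1,0)='.' (+0 fires, +1 burnt)
  fire out at step 6

4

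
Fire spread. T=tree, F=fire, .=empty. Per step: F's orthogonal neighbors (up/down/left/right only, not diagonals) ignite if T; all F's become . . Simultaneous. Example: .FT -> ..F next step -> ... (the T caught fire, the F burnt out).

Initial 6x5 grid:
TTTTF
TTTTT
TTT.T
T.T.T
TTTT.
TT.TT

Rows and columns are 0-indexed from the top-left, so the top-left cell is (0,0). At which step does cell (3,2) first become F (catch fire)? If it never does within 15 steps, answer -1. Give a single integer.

Step 1: cell (3,2)='T' (+2 fires, +1 burnt)
Step 2: cell (3,2)='T' (+3 fires, +2 burnt)
Step 3: cell (3,2)='T' (+3 fires, +3 burnt)
Step 4: cell (3,2)='T' (+3 fires, +3 burnt)
Step 5: cell (3,2)='F' (+3 fires, +3 burnt)
  -> target ignites at step 5
Step 6: cell (3,2)='.' (+2 fires, +3 burnt)
Step 7: cell (3,2)='.' (+3 fires, +2 burnt)
Step 8: cell (3,2)='.' (+3 fires, +3 burnt)
Step 9: cell (3,2)='.' (+2 fires, +3 burnt)
Step 10: cell (3,2)='.' (+0 fires, +2 burnt)
  fire out at step 10

5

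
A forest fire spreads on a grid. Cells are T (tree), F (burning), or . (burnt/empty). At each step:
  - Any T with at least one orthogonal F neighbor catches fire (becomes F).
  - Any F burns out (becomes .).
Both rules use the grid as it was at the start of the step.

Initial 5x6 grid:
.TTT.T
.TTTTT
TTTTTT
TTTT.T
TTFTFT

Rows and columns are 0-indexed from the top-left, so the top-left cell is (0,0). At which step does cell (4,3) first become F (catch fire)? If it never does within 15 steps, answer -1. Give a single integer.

Step 1: cell (4,3)='F' (+4 fires, +2 burnt)
  -> target ignites at step 1
Step 2: cell (4,3)='.' (+5 fires, +4 burnt)
Step 3: cell (4,3)='.' (+5 fires, +5 burnt)
Step 4: cell (4,3)='.' (+6 fires, +5 burnt)
Step 5: cell (4,3)='.' (+4 fires, +6 burnt)
Step 6: cell (4,3)='.' (+0 fires, +4 burnt)
  fire out at step 6

1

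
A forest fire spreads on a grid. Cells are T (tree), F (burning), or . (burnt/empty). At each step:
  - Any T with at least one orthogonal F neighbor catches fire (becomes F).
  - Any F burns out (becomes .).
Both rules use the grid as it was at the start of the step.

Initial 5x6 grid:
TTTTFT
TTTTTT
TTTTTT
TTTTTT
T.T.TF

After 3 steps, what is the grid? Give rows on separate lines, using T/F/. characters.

Step 1: 5 trees catch fire, 2 burn out
  TTTF.F
  TTTTFT
  TTTTTT
  TTTTTF
  T.T.F.
Step 2: 6 trees catch fire, 5 burn out
  TTF...
  TTTF.F
  TTTTFF
  TTTTF.
  T.T...
Step 3: 4 trees catch fire, 6 burn out
  TF....
  TTF...
  TTTF..
  TTTF..
  T.T...

TF....
TTF...
TTTF..
TTTF..
T.T...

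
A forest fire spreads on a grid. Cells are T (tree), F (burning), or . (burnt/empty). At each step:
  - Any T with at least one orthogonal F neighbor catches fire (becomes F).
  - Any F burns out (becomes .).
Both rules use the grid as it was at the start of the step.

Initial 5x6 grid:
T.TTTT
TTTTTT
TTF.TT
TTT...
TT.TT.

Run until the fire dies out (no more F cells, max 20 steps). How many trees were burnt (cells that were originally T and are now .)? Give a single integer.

Answer: 20

Derivation:
Step 1: +3 fires, +1 burnt (F count now 3)
Step 2: +5 fires, +3 burnt (F count now 5)
Step 3: +5 fires, +5 burnt (F count now 5)
Step 4: +5 fires, +5 burnt (F count now 5)
Step 5: +2 fires, +5 burnt (F count now 2)
Step 6: +0 fires, +2 burnt (F count now 0)
Fire out after step 6
Initially T: 22, now '.': 28
Total burnt (originally-T cells now '.'): 20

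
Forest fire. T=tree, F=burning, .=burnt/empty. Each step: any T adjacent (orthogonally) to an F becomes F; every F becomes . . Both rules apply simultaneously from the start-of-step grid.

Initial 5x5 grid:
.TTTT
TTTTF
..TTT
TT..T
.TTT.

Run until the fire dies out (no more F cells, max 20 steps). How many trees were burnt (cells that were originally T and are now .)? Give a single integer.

Answer: 12

Derivation:
Step 1: +3 fires, +1 burnt (F count now 3)
Step 2: +4 fires, +3 burnt (F count now 4)
Step 3: +3 fires, +4 burnt (F count now 3)
Step 4: +2 fires, +3 burnt (F count now 2)
Step 5: +0 fires, +2 burnt (F count now 0)
Fire out after step 5
Initially T: 17, now '.': 20
Total burnt (originally-T cells now '.'): 12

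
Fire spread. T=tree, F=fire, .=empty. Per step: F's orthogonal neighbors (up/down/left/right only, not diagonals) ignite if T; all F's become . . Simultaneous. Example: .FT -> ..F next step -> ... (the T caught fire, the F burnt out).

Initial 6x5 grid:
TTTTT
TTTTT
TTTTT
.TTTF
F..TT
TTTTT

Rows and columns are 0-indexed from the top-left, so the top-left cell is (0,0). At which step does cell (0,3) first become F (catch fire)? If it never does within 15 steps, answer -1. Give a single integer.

Step 1: cell (0,3)='T' (+4 fires, +2 burnt)
Step 2: cell (0,3)='T' (+6 fires, +4 burnt)
Step 3: cell (0,3)='T' (+6 fires, +6 burnt)
Step 4: cell (0,3)='F' (+3 fires, +6 burnt)
  -> target ignites at step 4
Step 5: cell (0,3)='.' (+3 fires, +3 burnt)
Step 6: cell (0,3)='.' (+2 fires, +3 burnt)
Step 7: cell (0,3)='.' (+1 fires, +2 burnt)
Step 8: cell (0,3)='.' (+0 fires, +1 burnt)
  fire out at step 8

4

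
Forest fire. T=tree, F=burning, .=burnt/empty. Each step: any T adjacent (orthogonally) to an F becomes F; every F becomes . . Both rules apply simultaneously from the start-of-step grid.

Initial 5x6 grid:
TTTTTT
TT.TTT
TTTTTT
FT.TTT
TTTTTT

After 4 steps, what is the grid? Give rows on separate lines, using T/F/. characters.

Step 1: 3 trees catch fire, 1 burn out
  TTTTTT
  TT.TTT
  FTTTTT
  .F.TTT
  FTTTTT
Step 2: 3 trees catch fire, 3 burn out
  TTTTTT
  FT.TTT
  .FTTTT
  ...TTT
  .FTTTT
Step 3: 4 trees catch fire, 3 burn out
  FTTTTT
  .F.TTT
  ..FTTT
  ...TTT
  ..FTTT
Step 4: 3 trees catch fire, 4 burn out
  .FTTTT
  ...TTT
  ...FTT
  ...TTT
  ...FTT

.FTTTT
...TTT
...FTT
...TTT
...FTT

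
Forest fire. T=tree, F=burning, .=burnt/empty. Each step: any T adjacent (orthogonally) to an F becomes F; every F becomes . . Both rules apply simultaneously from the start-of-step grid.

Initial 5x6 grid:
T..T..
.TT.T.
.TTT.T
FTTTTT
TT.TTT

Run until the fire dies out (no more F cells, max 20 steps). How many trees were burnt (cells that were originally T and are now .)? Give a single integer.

Step 1: +2 fires, +1 burnt (F count now 2)
Step 2: +3 fires, +2 burnt (F count now 3)
Step 3: +3 fires, +3 burnt (F count now 3)
Step 4: +4 fires, +3 burnt (F count now 4)
Step 5: +2 fires, +4 burnt (F count now 2)
Step 6: +2 fires, +2 burnt (F count now 2)
Step 7: +0 fires, +2 burnt (F count now 0)
Fire out after step 7
Initially T: 19, now '.': 27
Total burnt (originally-T cells now '.'): 16

Answer: 16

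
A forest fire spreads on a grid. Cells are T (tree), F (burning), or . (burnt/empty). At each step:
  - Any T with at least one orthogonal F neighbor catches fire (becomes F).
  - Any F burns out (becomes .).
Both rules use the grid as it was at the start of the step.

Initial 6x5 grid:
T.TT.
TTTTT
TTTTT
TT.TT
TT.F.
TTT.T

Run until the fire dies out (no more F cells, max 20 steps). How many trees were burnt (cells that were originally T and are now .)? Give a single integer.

Step 1: +1 fires, +1 burnt (F count now 1)
Step 2: +2 fires, +1 burnt (F count now 2)
Step 3: +3 fires, +2 burnt (F count now 3)
Step 4: +4 fires, +3 burnt (F count now 4)
Step 5: +4 fires, +4 burnt (F count now 4)
Step 6: +3 fires, +4 burnt (F count now 3)
Step 7: +3 fires, +3 burnt (F count now 3)
Step 8: +2 fires, +3 burnt (F count now 2)
Step 9: +0 fires, +2 burnt (F count now 0)
Fire out after step 9
Initially T: 23, now '.': 29
Total burnt (originally-T cells now '.'): 22

Answer: 22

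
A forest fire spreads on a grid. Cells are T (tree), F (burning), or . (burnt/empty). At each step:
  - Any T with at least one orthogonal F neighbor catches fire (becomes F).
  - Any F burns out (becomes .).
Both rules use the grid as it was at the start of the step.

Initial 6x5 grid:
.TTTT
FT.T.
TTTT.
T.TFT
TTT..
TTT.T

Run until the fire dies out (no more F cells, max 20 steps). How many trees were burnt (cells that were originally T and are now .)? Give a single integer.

Answer: 19

Derivation:
Step 1: +5 fires, +2 burnt (F count now 5)
Step 2: +6 fires, +5 burnt (F count now 6)
Step 3: +5 fires, +6 burnt (F count now 5)
Step 4: +3 fires, +5 burnt (F count now 3)
Step 5: +0 fires, +3 burnt (F count now 0)
Fire out after step 5
Initially T: 20, now '.': 29
Total burnt (originally-T cells now '.'): 19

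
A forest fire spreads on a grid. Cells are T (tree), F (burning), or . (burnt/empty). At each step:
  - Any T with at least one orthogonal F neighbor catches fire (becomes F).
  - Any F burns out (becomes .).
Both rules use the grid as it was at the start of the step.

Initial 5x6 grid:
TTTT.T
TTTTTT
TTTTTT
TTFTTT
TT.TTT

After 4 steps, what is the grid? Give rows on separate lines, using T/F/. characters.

Step 1: 3 trees catch fire, 1 burn out
  TTTT.T
  TTTTTT
  TTFTTT
  TF.FTT
  TT.TTT
Step 2: 7 trees catch fire, 3 burn out
  TTTT.T
  TTFTTT
  TF.FTT
  F...FT
  TF.FTT
Step 3: 8 trees catch fire, 7 burn out
  TTFT.T
  TF.FTT
  F...FT
  .....F
  F...FT
Step 4: 6 trees catch fire, 8 burn out
  TF.F.T
  F...FT
  .....F
  ......
  .....F

TF.F.T
F...FT
.....F
......
.....F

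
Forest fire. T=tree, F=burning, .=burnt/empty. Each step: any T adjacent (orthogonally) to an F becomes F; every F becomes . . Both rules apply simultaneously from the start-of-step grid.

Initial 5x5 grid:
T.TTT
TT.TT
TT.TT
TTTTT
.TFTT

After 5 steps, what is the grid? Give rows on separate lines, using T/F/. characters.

Step 1: 3 trees catch fire, 1 burn out
  T.TTT
  TT.TT
  TT.TT
  TTFTT
  .F.FT
Step 2: 3 trees catch fire, 3 burn out
  T.TTT
  TT.TT
  TT.TT
  TF.FT
  ....F
Step 3: 4 trees catch fire, 3 burn out
  T.TTT
  TT.TT
  TF.FT
  F...F
  .....
Step 4: 4 trees catch fire, 4 burn out
  T.TTT
  TF.FT
  F...F
  .....
  .....
Step 5: 3 trees catch fire, 4 burn out
  T.TFT
  F...F
  .....
  .....
  .....

T.TFT
F...F
.....
.....
.....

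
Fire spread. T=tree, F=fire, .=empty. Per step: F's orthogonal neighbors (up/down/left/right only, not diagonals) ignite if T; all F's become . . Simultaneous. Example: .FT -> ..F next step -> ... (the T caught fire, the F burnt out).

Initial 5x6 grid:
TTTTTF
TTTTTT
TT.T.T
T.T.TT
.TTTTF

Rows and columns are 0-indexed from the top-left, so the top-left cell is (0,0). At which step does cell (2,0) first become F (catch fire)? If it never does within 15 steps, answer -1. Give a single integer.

Step 1: cell (2,0)='T' (+4 fires, +2 burnt)
Step 2: cell (2,0)='T' (+5 fires, +4 burnt)
Step 3: cell (2,0)='T' (+3 fires, +5 burnt)
Step 4: cell (2,0)='T' (+5 fires, +3 burnt)
Step 5: cell (2,0)='T' (+2 fires, +5 burnt)
Step 6: cell (2,0)='T' (+2 fires, +2 burnt)
Step 7: cell (2,0)='F' (+1 fires, +2 burnt)
  -> target ignites at step 7
Step 8: cell (2,0)='.' (+1 fires, +1 burnt)
Step 9: cell (2,0)='.' (+0 fires, +1 burnt)
  fire out at step 9

7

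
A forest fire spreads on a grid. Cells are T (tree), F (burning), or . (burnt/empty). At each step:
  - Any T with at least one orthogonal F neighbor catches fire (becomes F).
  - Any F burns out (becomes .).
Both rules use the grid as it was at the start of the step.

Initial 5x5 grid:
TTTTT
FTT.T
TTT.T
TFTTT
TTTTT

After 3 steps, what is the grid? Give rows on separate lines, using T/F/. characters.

Step 1: 7 trees catch fire, 2 burn out
  FTTTT
  .FT.T
  FFT.T
  F.FTT
  TFTTT
Step 2: 6 trees catch fire, 7 burn out
  .FTTT
  ..F.T
  ..F.T
  ...FT
  F.FTT
Step 3: 3 trees catch fire, 6 burn out
  ..FTT
  ....T
  ....T
  ....F
  ...FT

..FTT
....T
....T
....F
...FT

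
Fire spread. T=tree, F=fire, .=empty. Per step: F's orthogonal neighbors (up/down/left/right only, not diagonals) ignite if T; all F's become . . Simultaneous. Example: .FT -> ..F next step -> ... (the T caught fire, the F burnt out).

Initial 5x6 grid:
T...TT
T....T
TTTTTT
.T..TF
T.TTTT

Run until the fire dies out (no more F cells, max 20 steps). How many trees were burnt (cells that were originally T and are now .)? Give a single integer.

Answer: 17

Derivation:
Step 1: +3 fires, +1 burnt (F count now 3)
Step 2: +3 fires, +3 burnt (F count now 3)
Step 3: +3 fires, +3 burnt (F count now 3)
Step 4: +3 fires, +3 burnt (F count now 3)
Step 5: +1 fires, +3 burnt (F count now 1)
Step 6: +2 fires, +1 burnt (F count now 2)
Step 7: +1 fires, +2 burnt (F count now 1)
Step 8: +1 fires, +1 burnt (F count now 1)
Step 9: +0 fires, +1 burnt (F count now 0)
Fire out after step 9
Initially T: 18, now '.': 29
Total burnt (originally-T cells now '.'): 17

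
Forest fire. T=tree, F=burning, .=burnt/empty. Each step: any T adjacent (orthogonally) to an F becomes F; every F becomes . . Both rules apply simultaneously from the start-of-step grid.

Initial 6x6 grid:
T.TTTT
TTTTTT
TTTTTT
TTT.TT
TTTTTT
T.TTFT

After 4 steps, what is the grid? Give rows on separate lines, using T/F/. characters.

Step 1: 3 trees catch fire, 1 burn out
  T.TTTT
  TTTTTT
  TTTTTT
  TTT.TT
  TTTTFT
  T.TF.F
Step 2: 4 trees catch fire, 3 burn out
  T.TTTT
  TTTTTT
  TTTTTT
  TTT.FT
  TTTF.F
  T.F...
Step 3: 3 trees catch fire, 4 burn out
  T.TTTT
  TTTTTT
  TTTTFT
  TTT..F
  TTF...
  T.....
Step 4: 5 trees catch fire, 3 burn out
  T.TTTT
  TTTTFT
  TTTF.F
  TTF...
  TF....
  T.....

T.TTTT
TTTTFT
TTTF.F
TTF...
TF....
T.....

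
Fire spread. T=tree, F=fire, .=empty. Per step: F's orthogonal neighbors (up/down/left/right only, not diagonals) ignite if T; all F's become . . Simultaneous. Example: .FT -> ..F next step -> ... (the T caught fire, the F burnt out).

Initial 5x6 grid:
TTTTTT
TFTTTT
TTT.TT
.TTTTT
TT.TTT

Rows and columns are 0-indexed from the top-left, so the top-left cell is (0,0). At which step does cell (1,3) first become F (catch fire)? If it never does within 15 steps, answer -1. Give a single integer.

Step 1: cell (1,3)='T' (+4 fires, +1 burnt)
Step 2: cell (1,3)='F' (+6 fires, +4 burnt)
  -> target ignites at step 2
Step 3: cell (1,3)='.' (+4 fires, +6 burnt)
Step 4: cell (1,3)='.' (+5 fires, +4 burnt)
Step 5: cell (1,3)='.' (+4 fires, +5 burnt)
Step 6: cell (1,3)='.' (+2 fires, +4 burnt)
Step 7: cell (1,3)='.' (+1 fires, +2 burnt)
Step 8: cell (1,3)='.' (+0 fires, +1 burnt)
  fire out at step 8

2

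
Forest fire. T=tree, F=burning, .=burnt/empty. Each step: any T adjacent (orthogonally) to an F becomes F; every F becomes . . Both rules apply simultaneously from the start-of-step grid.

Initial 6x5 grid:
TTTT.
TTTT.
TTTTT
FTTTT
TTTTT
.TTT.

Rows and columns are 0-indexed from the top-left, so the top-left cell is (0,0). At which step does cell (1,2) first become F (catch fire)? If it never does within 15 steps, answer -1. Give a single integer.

Step 1: cell (1,2)='T' (+3 fires, +1 burnt)
Step 2: cell (1,2)='T' (+4 fires, +3 burnt)
Step 3: cell (1,2)='T' (+6 fires, +4 burnt)
Step 4: cell (1,2)='F' (+6 fires, +6 burnt)
  -> target ignites at step 4
Step 5: cell (1,2)='.' (+5 fires, +6 burnt)
Step 6: cell (1,2)='.' (+1 fires, +5 burnt)
Step 7: cell (1,2)='.' (+0 fires, +1 burnt)
  fire out at step 7

4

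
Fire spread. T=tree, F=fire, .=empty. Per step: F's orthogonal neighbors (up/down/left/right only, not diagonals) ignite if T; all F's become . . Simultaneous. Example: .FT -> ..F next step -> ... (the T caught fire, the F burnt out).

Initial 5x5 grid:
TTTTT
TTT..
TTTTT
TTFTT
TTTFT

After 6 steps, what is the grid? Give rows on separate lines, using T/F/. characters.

Step 1: 5 trees catch fire, 2 burn out
  TTTTT
  TTT..
  TTFTT
  TF.FT
  TTF.F
Step 2: 6 trees catch fire, 5 burn out
  TTTTT
  TTF..
  TF.FT
  F...F
  TF...
Step 3: 5 trees catch fire, 6 burn out
  TTFTT
  TF...
  F...F
  .....
  F....
Step 4: 3 trees catch fire, 5 burn out
  TF.FT
  F....
  .....
  .....
  .....
Step 5: 2 trees catch fire, 3 burn out
  F...F
  .....
  .....
  .....
  .....
Step 6: 0 trees catch fire, 2 burn out
  .....
  .....
  .....
  .....
  .....

.....
.....
.....
.....
.....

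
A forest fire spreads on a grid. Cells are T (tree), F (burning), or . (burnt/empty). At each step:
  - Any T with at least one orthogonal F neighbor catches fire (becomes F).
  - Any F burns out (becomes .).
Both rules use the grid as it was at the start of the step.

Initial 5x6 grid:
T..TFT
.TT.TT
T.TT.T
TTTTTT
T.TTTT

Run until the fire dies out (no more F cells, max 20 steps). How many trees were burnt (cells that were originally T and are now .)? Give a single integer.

Step 1: +3 fires, +1 burnt (F count now 3)
Step 2: +1 fires, +3 burnt (F count now 1)
Step 3: +1 fires, +1 burnt (F count now 1)
Step 4: +1 fires, +1 burnt (F count now 1)
Step 5: +2 fires, +1 burnt (F count now 2)
Step 6: +2 fires, +2 burnt (F count now 2)
Step 7: +3 fires, +2 burnt (F count now 3)
Step 8: +3 fires, +3 burnt (F count now 3)
Step 9: +2 fires, +3 burnt (F count now 2)
Step 10: +3 fires, +2 burnt (F count now 3)
Step 11: +0 fires, +3 burnt (F count now 0)
Fire out after step 11
Initially T: 22, now '.': 29
Total burnt (originally-T cells now '.'): 21

Answer: 21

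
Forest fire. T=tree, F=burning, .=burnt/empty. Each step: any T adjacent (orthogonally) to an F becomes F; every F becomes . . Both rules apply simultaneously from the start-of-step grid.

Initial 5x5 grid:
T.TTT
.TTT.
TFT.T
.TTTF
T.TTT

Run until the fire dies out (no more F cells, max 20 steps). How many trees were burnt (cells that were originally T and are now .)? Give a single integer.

Answer: 15

Derivation:
Step 1: +7 fires, +2 burnt (F count now 7)
Step 2: +3 fires, +7 burnt (F count now 3)
Step 3: +3 fires, +3 burnt (F count now 3)
Step 4: +1 fires, +3 burnt (F count now 1)
Step 5: +1 fires, +1 burnt (F count now 1)
Step 6: +0 fires, +1 burnt (F count now 0)
Fire out after step 6
Initially T: 17, now '.': 23
Total burnt (originally-T cells now '.'): 15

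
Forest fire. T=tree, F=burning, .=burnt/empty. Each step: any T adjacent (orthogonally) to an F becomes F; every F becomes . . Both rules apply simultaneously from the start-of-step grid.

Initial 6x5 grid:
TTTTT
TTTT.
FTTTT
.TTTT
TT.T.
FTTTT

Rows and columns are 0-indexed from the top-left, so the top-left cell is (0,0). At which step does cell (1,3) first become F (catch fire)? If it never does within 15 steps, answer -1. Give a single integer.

Step 1: cell (1,3)='T' (+4 fires, +2 burnt)
Step 2: cell (1,3)='T' (+6 fires, +4 burnt)
Step 3: cell (1,3)='T' (+5 fires, +6 burnt)
Step 4: cell (1,3)='F' (+6 fires, +5 burnt)
  -> target ignites at step 4
Step 5: cell (1,3)='.' (+2 fires, +6 burnt)
Step 6: cell (1,3)='.' (+1 fires, +2 burnt)
Step 7: cell (1,3)='.' (+0 fires, +1 burnt)
  fire out at step 7

4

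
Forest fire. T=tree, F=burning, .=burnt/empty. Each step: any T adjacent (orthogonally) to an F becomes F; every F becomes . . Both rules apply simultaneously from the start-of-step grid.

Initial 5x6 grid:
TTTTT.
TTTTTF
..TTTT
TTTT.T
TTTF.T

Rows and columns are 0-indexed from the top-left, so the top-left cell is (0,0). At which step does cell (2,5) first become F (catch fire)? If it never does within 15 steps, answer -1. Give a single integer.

Step 1: cell (2,5)='F' (+4 fires, +2 burnt)
  -> target ignites at step 1
Step 2: cell (2,5)='.' (+7 fires, +4 burnt)
Step 3: cell (2,5)='.' (+6 fires, +7 burnt)
Step 4: cell (2,5)='.' (+3 fires, +6 burnt)
Step 5: cell (2,5)='.' (+2 fires, +3 burnt)
Step 6: cell (2,5)='.' (+1 fires, +2 burnt)
Step 7: cell (2,5)='.' (+0 fires, +1 burnt)
  fire out at step 7

1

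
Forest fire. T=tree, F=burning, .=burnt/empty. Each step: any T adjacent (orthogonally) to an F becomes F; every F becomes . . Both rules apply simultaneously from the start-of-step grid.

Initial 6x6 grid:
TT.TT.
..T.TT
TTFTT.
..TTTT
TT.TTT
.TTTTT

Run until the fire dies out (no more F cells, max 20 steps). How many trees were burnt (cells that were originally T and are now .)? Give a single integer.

Step 1: +4 fires, +1 burnt (F count now 4)
Step 2: +3 fires, +4 burnt (F count now 3)
Step 3: +3 fires, +3 burnt (F count now 3)
Step 4: +5 fires, +3 burnt (F count now 5)
Step 5: +4 fires, +5 burnt (F count now 4)
Step 6: +2 fires, +4 burnt (F count now 2)
Step 7: +1 fires, +2 burnt (F count now 1)
Step 8: +1 fires, +1 burnt (F count now 1)
Step 9: +0 fires, +1 burnt (F count now 0)
Fire out after step 9
Initially T: 25, now '.': 34
Total burnt (originally-T cells now '.'): 23

Answer: 23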